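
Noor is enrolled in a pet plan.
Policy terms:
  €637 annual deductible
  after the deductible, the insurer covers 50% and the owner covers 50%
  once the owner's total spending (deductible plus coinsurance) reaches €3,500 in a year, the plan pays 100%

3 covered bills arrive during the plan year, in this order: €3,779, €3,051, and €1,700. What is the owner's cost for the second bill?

Bill 1, €3,779: €637 to deductible, leaving €3,142; 50% of €3,142 = €1,571. Owner owes €2,208 (running OOP €2,208).
Bill 2, €3,051: deductible met; 50% of €3,051 = €1,525.50. Adding that to €2,208 gives €3,733.50, past the €3,500 cap; owner pays only €3,500 − €2,208 = €1,292.

€1,292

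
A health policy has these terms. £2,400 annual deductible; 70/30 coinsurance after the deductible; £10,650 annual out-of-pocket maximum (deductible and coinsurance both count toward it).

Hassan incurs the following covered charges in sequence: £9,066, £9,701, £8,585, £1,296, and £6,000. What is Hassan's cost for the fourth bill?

Claim 1 (£9,066): £2,400 finishes the deductible; £6,666 goes to coinsurance; coinsurance £6,666 × 30% = £1,999.80. Cost to patient: £4,399.80. OOP to date £4,399.80.
Claim 2 (£9,701): 30% coinsurance on £9,701 = £2,910.30. Patient owes £2,910.30 (running OOP £7,310.10).
Claim 3 (£8,585): 30% coinsurance on £8,585 = £2,575.50. Cost to patient: £2,575.50. OOP to date £9,885.60.
Claim 4 (£1,296): deductible already satisfied, so patient's share is 30% × £1,296 = £388.80. Patient pays £388.80; OOP now £10,274.40.

£388.80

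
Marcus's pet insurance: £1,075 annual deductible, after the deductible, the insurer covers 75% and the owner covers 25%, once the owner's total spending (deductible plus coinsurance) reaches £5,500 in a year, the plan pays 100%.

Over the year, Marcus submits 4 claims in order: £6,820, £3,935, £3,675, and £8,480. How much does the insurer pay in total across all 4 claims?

Bill 1, £6,820: £1,075 finishes the deductible; £5,745 goes to coinsurance; coinsurance £5,745 × 25% = £1,436.25. Owner pays £2,511.25; OOP now £2,511.25. Plan pays £6,820 − £2,511.25 = £4,308.75.
Bill 2, £3,935: deductible met; 25% of £3,935 = £983.75. Owner owes £983.75 (running OOP £3,495). Plan pays £3,935 − £983.75 = £2,951.25.
Bill 3, £3,675: deductible already satisfied, so owner's share is 25% × £3,675 = £918.75. Owner pays £918.75; OOP now £4,413.75. Insurer: £3,675 − £918.75 = £2,756.25.
Bill 4, £8,480: deductible already satisfied, so owner's share is 25% × £8,480 = £2,120. Adding that to £4,413.75 gives £6,533.75, past the £5,500 cap; owner pays only £5,500 − £4,413.75 = £1,086.25. Plan pays £8,480 − £1,086.25 = £7,393.75.
Insurer total: £4,308.75 + £2,951.25 + £2,756.25 + £7,393.75 = £17,410.

£17,410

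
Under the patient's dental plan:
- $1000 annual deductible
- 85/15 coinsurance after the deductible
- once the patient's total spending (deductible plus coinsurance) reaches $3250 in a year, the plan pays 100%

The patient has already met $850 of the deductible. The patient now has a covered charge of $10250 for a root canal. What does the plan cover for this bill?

$8585

$850 of the $1000 deductible is already met, leaving $150.
After the $150 deductible portion, $10250 − $150 = $10100 is subject to coinsurance.
Coinsurance: $10100 × 15% = $1515.
Patient responsibility before any cap: $150 + $1515 = $1665.
Year-to-date out-of-pocket becomes $850 + $1665 = $2515, still under the $3250 maximum, so no cap applies.
The insurer covers the remainder: $10250 − $1665 = $8585.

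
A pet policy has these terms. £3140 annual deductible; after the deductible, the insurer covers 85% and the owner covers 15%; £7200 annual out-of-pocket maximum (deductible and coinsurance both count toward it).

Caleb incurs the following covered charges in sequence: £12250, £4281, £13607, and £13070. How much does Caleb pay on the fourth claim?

£10.30

Claim 1 (£12250): deductible takes £3140, £9110 remains; 15% of £9110 = £1366.50. Cost to owner: £4506.50. OOP to date £4506.50.
Claim 2 (£4281): deductible met; 15% of £4281 = £642.15. Cost to owner: £642.15. OOP to date £5148.65.
Claim 3 (£13607): deductible already satisfied, so owner's share is 15% × £13607 = £2041.05. Cost to owner: £2041.05. OOP to date £7189.70.
Claim 4 (£13070): deductible met; 15% of £13070 = £1960.50. That would push OOP to £9150.20, over the £7200 cap, so owner pays £7200 − £7189.70 = £10.30.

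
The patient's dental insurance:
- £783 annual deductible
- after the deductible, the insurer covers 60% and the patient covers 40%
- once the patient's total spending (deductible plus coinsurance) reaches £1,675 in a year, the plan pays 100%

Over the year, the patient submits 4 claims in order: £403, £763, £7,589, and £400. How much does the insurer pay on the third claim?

£6,850.20

Bill 1, £403: entire amount goes to the deductible. Patient owes £403 (running OOP £403). Plan pays £403 − £403 = £0.
Bill 2, £763: £380 finishes the deductible; £383 goes to coinsurance; patient's 40% is £153.20. Cost to patient: £533.20. OOP to date £936.20. Insurer: £763 − £533.20 = £229.80.
Bill 3, £7,589: 40% coinsurance on £7,589 = £3,035.60. That would push OOP to £3,971.80, over the £1,675 cap, so patient pays £1,675 − £936.20 = £738.80. Insurer: £7,589 − £738.80 = £6,850.20.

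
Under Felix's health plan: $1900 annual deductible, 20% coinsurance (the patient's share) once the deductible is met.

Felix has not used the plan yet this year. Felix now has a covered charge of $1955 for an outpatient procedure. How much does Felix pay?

$1911

Nothing has been paid toward the $1900 deductible, so the first $1900 of this charge is applied there.
After the $1900 deductible portion, $1955 − $1900 = $55 is subject to coinsurance.
Coinsurance: $55 × 20% = $11.
Patient responsibility: $1900 + $11 = $1911.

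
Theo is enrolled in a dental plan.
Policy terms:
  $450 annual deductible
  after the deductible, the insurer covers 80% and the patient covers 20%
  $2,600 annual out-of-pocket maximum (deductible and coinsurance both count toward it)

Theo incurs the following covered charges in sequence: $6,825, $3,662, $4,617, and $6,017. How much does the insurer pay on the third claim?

$4,474.40

#1 ($6,825): $450 finishes the deductible; $6,375 goes to coinsurance; 20% of $6,375 = $1,275. Patient pays $1,725; OOP now $1,725. Plan pays $6,825 − $1,725 = $5,100.
#2 ($3,662): 20% coinsurance on $3,662 = $732.40. Patient owes $732.40 (running OOP $2,457.40). Insurer: $3,662 − $732.40 = $2,929.60.
#3 ($4,617): 20% coinsurance on $4,617 = $923.40. Adding that to $2,457.40 gives $3,380.80, past the $2,600 cap; patient pays only $2,600 − $2,457.40 = $142.60. Plan pays $4,617 − $142.60 = $4,474.40.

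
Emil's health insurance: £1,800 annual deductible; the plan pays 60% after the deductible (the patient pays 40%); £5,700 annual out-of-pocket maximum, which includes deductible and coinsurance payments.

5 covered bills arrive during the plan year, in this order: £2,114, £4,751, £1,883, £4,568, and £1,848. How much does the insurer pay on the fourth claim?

Claim 1 (£2,114): £1,800 to deductible, leaving £314; 40% of £314 = £125.60. Cost to patient: £1,925.60. OOP to date £1,925.60. Plan pays £2,114 − £1,925.60 = £188.40.
Claim 2 (£4,751): 40% coinsurance on £4,751 = £1,900.40. Patient pays £1,900.40; OOP now £3,826. Plan pays £4,751 − £1,900.40 = £2,850.60.
Claim 3 (£1,883): deductible already satisfied, so patient's share is 40% × £1,883 = £753.20. Patient pays £753.20; OOP now £4,579.20. Insurer: £1,883 − £753.20 = £1,129.80.
Claim 4 (£4,568): deductible met; 40% of £4,568 = £1,827.20. That would push OOP to £6,406.40, over the £5,700 cap, so patient pays £5,700 − £4,579.20 = £1,120.80. Insurer: £4,568 − £1,120.80 = £3,447.20.

£3,447.20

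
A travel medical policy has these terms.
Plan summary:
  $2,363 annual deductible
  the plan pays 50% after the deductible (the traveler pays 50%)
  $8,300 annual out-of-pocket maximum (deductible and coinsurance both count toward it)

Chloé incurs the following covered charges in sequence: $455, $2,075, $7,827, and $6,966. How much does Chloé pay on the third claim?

Claim 1 — $455: all of it applies to the deductible. Traveler pays $455; OOP now $455.
Claim 2 — $2,075: deductible takes $1,908, $167 remains; traveler's 50% is $83.50. Traveler pays $1,991.50; OOP now $2,446.50.
Claim 3 — $7,827: deductible met; 50% of $7,827 = $3,913.50. Cost to traveler: $3,913.50. OOP to date $6,360.

$3,913.50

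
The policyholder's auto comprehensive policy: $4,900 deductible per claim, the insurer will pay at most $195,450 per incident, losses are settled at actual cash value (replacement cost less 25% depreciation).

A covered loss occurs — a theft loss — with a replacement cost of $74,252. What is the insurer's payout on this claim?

Depreciate 25%: the covered value is $74,252 × 0.75 = $55,689.
Less the $4,900 deductible: $55,689 − $4,900 = $50,789.
That's under the $195,450 cap, so the insurer reimburses the full $50,789.

$50,789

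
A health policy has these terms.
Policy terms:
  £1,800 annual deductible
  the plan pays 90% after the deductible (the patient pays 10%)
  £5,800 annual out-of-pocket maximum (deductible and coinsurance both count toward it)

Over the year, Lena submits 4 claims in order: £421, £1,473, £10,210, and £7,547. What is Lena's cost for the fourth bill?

Bill 1, £421: entire amount goes to the deductible. Cost to patient: £421. OOP to date £421.
Bill 2, £1,473: deductible takes £1,379, £94 remains; 10% of £94 = £9.40. Patient owes £1,388.40 (running OOP £1,809.40).
Bill 3, £10,210: 10% coinsurance on £10,210 = £1,021. Patient owes £1,021 (running OOP £2,830.40).
Bill 4, £7,547: deductible met; 10% of £7,547 = £754.70. Patient owes £754.70 (running OOP £3,585.10).

£754.70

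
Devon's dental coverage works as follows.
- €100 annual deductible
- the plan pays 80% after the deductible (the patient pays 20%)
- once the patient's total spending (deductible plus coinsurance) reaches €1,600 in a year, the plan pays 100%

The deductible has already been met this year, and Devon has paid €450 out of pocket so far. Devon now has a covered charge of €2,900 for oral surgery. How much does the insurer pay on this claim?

With the deductible met, the entire €2,900 is subject to coinsurance.
Patient's 20% share of €2,900 is €580.
Total out-of-pocket so far would be €450 + €580 = €1,030, below the €1,600 cap — no reduction.
The plan picks up €2,900 − €580 = €2,320.

€2,320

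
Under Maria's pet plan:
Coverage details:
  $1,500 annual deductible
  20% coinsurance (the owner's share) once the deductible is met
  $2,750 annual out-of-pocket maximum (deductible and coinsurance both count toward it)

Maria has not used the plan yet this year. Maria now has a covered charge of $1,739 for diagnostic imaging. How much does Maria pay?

The full $1,500 deductible is still open; $1,500 of this bill applies to it.
That leaves $1,739 − $1,500 = $239 for coinsurance.
Coinsurance: $239 × 20% = $47.80.
That puts the owner's cost at $1,500 + $47.80 = $1,547.80 before any cap.
Year-to-date out-of-pocket becomes $0 + $1,547.80 = $1,547.80, still under the $2,750 maximum, so no cap applies.

$1,547.80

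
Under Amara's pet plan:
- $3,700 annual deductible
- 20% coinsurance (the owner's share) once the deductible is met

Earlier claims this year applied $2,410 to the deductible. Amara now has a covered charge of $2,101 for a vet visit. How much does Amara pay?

$1,452.20

Deductible still to meet: $3,700 − $2,410 = $1,290.
The remaining $811 (= $2,101 − $1,290) moves to coinsurance.
Owner's 20% share of $811 is $162.20.
That puts the owner's cost at $1,290 + $162.20 = $1,452.20.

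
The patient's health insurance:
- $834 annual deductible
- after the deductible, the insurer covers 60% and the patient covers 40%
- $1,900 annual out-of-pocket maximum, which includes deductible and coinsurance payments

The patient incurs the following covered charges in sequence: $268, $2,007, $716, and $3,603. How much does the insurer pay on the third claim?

Claim 1 ($268): all of it applies to the deductible. Cost to patient: $268. OOP to date $268. Plan pays $268 − $268 = $0.
Claim 2 ($2,007): $566 to deductible, leaving $1,441; patient's 40% is $576.40. Patient owes $1,142.40 (running OOP $1,410.40). Plan pays $2,007 − $1,142.40 = $864.60.
Claim 3 ($716): deductible already satisfied, so patient's share is 40% × $716 = $286.40. Cost to patient: $286.40. OOP to date $1,696.80. Plan pays $716 − $286.40 = $429.60.

$429.60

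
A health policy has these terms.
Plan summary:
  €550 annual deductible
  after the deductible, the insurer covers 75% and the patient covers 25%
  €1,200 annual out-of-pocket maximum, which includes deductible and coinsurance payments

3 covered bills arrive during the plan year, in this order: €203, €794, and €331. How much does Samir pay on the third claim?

€82.75

Bill 1, €203: fully absorbed by the deductible. Patient pays €203; OOP now €203.
Bill 2, €794: €347 to deductible, leaving €447; patient's 25% is €111.75. Patient pays €458.75; OOP now €661.75.
Bill 3, €331: 25% coinsurance on €331 = €82.75. Cost to patient: €82.75. OOP to date €744.50.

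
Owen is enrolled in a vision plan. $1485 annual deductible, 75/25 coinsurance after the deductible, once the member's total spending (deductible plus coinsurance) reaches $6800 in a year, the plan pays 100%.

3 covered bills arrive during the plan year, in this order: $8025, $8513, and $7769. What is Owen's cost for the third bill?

$1551.75

Bill 1, $8025: deductible takes $1485, $6540 remains; coinsurance $6540 × 25% = $1635. Cost to member: $3120. OOP to date $3120.
Bill 2, $8513: deductible met; 25% of $8513 = $2128.25. Member pays $2128.25; OOP now $5248.25.
Bill 3, $7769: deductible already satisfied, so member's share is 25% × $7769 = $1942.25. That would push OOP to $7190.50, over the $6800 cap, so member pays $6800 − $5248.25 = $1551.75.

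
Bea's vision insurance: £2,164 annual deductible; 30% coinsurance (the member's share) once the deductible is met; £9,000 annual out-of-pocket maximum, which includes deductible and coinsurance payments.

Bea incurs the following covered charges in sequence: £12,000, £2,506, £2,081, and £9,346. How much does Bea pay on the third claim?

£624.30

Claim 1 — £12,000: deductible takes £2,164, £9,836 remains; 30% of £9,836 = £2,950.80. Cost to member: £5,114.80. OOP to date £5,114.80.
Claim 2 — £2,506: deductible already satisfied, so member's share is 30% × £2,506 = £751.80. Cost to member: £751.80. OOP to date £5,866.60.
Claim 3 — £2,081: deductible met; 30% of £2,081 = £624.30. Member owes £624.30 (running OOP £6,490.90).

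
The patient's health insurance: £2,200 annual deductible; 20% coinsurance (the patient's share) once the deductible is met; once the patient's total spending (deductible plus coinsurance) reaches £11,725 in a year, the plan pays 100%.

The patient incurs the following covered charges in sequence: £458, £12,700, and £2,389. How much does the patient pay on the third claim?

£477.80

#1 (£458): all of it applies to the deductible. Patient owes £458 (running OOP £458).
#2 (£12,700): deductible takes £1,742, £10,958 remains; 20% of £10,958 = £2,191.60. Patient owes £3,933.60 (running OOP £4,391.60).
#3 (£2,389): deductible already satisfied, so patient's share is 20% × £2,389 = £477.80. Cost to patient: £477.80. OOP to date £4,869.40.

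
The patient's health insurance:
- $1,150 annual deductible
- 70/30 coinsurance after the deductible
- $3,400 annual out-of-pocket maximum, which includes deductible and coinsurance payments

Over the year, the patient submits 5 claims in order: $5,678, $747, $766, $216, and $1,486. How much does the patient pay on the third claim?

$229.80

#1 ($5,678): $1,150 finishes the deductible; $4,528 goes to coinsurance; coinsurance $4,528 × 30% = $1,358.40. Patient owes $2,508.40 (running OOP $2,508.40).
#2 ($747): deductible met; 30% of $747 = $224.10. Patient pays $224.10; OOP now $2,732.50.
#3 ($766): deductible already satisfied, so patient's share is 30% × $766 = $229.80. Cost to patient: $229.80. OOP to date $2,962.30.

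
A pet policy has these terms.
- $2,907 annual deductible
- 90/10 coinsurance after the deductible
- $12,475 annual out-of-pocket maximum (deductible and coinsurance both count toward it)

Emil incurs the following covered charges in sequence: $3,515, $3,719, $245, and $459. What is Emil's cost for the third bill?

$24.50

Claim 1 — $3,515: $2,907 finishes the deductible; $608 goes to coinsurance; 10% of $608 = $60.80. Owner owes $2,967.80 (running OOP $2,967.80).
Claim 2 — $3,719: deductible met; 10% of $3,719 = $371.90. Cost to owner: $371.90. OOP to date $3,339.70.
Claim 3 — $245: deductible met; 10% of $245 = $24.50. Owner owes $24.50 (running OOP $3,364.20).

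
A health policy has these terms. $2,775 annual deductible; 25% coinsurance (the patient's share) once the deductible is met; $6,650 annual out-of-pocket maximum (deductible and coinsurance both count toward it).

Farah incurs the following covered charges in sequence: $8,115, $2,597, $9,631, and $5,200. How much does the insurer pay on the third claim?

$7,740.25

Claim 1 — $8,115: $2,775 to deductible, leaving $5,340; 25% of $5,340 = $1,335. Patient pays $4,110; OOP now $4,110. Plan pays $8,115 − $4,110 = $4,005.
Claim 2 — $2,597: deductible met; 25% of $2,597 = $649.25. Cost to patient: $649.25. OOP to date $4,759.25. Insurer: $2,597 − $649.25 = $1,947.75.
Claim 3 — $9,631: deductible already satisfied, so patient's share is 25% × $9,631 = $2,407.75. Adding that to $4,759.25 gives $7,167, past the $6,650 cap; patient pays only $6,650 − $4,759.25 = $1,890.75. Plan pays $9,631 − $1,890.75 = $7,740.25.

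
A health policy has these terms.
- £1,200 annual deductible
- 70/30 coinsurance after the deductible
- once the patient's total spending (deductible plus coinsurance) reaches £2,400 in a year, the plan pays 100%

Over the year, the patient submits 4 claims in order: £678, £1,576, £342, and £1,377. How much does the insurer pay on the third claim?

Bill 1, £678: entire amount goes to the deductible. Patient pays £678; OOP now £678. Insurer: £678 − £678 = £0.
Bill 2, £1,576: £522 finishes the deductible; £1,054 goes to coinsurance; patient's 30% is £316.20. Patient owes £838.20 (running OOP £1,516.20). Plan pays £1,576 − £838.20 = £737.80.
Bill 3, £342: deductible met; 30% of £342 = £102.60. Patient owes £102.60 (running OOP £1,618.80). Plan pays £342 − £102.60 = £239.40.

£239.40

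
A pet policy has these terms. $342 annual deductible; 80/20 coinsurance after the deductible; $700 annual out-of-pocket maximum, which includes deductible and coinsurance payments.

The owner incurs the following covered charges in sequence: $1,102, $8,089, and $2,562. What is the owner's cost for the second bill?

$206

Bill 1, $1,102: $342 to deductible, leaving $760; coinsurance $760 × 20% = $152. Owner owes $494 (running OOP $494).
Bill 2, $8,089: deductible met; 20% of $8,089 = $1,617.80. OOP would hit $2,111.80 > $700, so the cap limits the owner to $700 − $494 = $206.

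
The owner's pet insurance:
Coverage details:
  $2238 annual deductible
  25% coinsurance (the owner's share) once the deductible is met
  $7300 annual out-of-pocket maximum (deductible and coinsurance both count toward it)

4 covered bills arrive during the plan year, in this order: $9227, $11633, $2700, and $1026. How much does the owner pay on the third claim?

Claim 1 ($9227): deductible takes $2238, $6989 remains; 25% of $6989 = $1747.25. Cost to owner: $3985.25. OOP to date $3985.25.
Claim 2 ($11633): deductible met; 25% of $11633 = $2908.25. Cost to owner: $2908.25. OOP to date $6893.50.
Claim 3 ($2700): deductible met; 25% of $2700 = $675. Adding that to $6893.50 gives $7568.50, past the $7300 cap; owner pays only $7300 − $6893.50 = $406.50.

$406.50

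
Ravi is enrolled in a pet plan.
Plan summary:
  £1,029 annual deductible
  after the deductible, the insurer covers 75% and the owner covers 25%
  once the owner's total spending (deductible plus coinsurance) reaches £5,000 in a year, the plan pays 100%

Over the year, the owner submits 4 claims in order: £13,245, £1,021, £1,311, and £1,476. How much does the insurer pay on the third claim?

Claim 1 (£13,245): £1,029 finishes the deductible; £12,216 goes to coinsurance; coinsurance £12,216 × 25% = £3,054. Cost to owner: £4,083. OOP to date £4,083. Plan pays £13,245 − £4,083 = £9,162.
Claim 2 (£1,021): deductible met; 25% of £1,021 = £255.25. Owner pays £255.25; OOP now £4,338.25. Insurer: £1,021 − £255.25 = £765.75.
Claim 3 (£1,311): deductible already satisfied, so owner's share is 25% × £1,311 = £327.75. Cost to owner: £327.75. OOP to date £4,666. Insurer: £1,311 − £327.75 = £983.25.

£983.25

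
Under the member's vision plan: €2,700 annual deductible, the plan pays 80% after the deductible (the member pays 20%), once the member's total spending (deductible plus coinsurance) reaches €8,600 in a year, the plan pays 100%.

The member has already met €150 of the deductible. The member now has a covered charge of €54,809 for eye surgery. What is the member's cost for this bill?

€150 of the €2,700 deductible is already met, leaving €2,550.
That leaves €54,809 − €2,550 = €52,259 for coinsurance.
20% of €52,259 = €10,451.80 falls to the member.
Member responsibility before any cap: €2,550 + €10,451.80 = €13,001.80.
Adding €13,001.80 to the €150 already spent would give €13,151.80, which exceeds the €8,600 cap; the member pays just €8,600 − €150 = €8,450.

€8,450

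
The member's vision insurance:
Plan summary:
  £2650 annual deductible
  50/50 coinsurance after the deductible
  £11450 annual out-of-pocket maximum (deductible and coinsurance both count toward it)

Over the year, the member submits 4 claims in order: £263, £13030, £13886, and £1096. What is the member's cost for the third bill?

£3478.50

Claim 1 — £263: all of it applies to the deductible. Cost to member: £263. OOP to date £263.
Claim 2 — £13030: £2387 finishes the deductible; £10643 goes to coinsurance; 50% of £10643 = £5321.50. Member pays £7708.50; OOP now £7971.50.
Claim 3 — £13886: deductible met; 50% of £13886 = £6943. Adding that to £7971.50 gives £14914.50, past the £11450 cap; member pays only £11450 − £7971.50 = £3478.50.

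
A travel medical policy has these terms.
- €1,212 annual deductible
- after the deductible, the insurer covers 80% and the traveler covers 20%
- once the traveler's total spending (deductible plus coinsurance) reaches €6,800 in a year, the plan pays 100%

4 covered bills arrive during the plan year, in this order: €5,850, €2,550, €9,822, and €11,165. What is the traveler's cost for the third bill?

€1,964.40

Claim 1 — €5,850: deductible takes €1,212, €4,638 remains; traveler's 20% is €927.60. Cost to traveler: €2,139.60. OOP to date €2,139.60.
Claim 2 — €2,550: 20% coinsurance on €2,550 = €510. Traveler owes €510 (running OOP €2,649.60).
Claim 3 — €9,822: 20% coinsurance on €9,822 = €1,964.40. Traveler owes €1,964.40 (running OOP €4,614).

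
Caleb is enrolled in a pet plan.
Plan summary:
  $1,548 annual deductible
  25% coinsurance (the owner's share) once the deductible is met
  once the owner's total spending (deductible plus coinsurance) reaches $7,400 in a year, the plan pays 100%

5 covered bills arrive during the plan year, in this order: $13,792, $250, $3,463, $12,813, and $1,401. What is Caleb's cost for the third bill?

Claim 1 — $13,792: deductible takes $1,548, $12,244 remains; owner's 25% is $3,061. Cost to owner: $4,609. OOP to date $4,609.
Claim 2 — $250: deductible met; 25% of $250 = $62.50. Owner pays $62.50; OOP now $4,671.50.
Claim 3 — $3,463: deductible already satisfied, so owner's share is 25% × $3,463 = $865.75. Cost to owner: $865.75. OOP to date $5,537.25.

$865.75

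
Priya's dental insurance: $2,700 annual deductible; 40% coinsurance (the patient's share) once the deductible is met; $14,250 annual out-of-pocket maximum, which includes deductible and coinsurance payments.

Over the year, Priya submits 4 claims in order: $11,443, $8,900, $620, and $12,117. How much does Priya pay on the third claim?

$248

Bill 1, $11,443: deductible takes $2,700, $8,743 remains; 40% of $8,743 = $3,497.20. Cost to patient: $6,197.20. OOP to date $6,197.20.
Bill 2, $8,900: deductible already satisfied, so patient's share is 40% × $8,900 = $3,560. Cost to patient: $3,560. OOP to date $9,757.20.
Bill 3, $620: 40% coinsurance on $620 = $248. Patient owes $248 (running OOP $10,005.20).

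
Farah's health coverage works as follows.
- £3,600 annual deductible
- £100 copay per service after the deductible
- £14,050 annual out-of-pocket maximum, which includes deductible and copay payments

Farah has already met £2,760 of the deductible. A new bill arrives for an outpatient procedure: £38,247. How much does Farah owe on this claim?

£2,760 of the £3,600 deductible is already met, leaving £840.
The remaining £37,407 (= £38,247 − £840) moves to the copay.
Copay on this service: £100.
Patient responsibility before any cap: £840 + £100 = £940.
Cumulative spending £2,760 + £940 = £3,700 stays under the £14,050 maximum.

£940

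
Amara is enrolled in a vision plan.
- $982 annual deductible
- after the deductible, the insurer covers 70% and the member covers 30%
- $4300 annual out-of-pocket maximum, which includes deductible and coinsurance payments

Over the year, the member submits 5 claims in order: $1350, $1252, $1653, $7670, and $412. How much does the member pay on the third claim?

$495.90

#1 ($1350): $982 finishes the deductible; $368 goes to coinsurance; member's 30% is $110.40. Member owes $1092.40 (running OOP $1092.40).
#2 ($1252): deductible met; 30% of $1252 = $375.60. Member pays $375.60; OOP now $1468.
#3 ($1653): deductible met; 30% of $1653 = $495.90. Member pays $495.90; OOP now $1963.90.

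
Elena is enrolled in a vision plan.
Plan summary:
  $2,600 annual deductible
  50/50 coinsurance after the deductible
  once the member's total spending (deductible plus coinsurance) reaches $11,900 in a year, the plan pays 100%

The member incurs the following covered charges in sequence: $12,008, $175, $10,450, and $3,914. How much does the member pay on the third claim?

$4,508.50

Claim 1 — $12,008: deductible takes $2,600, $9,408 remains; coinsurance $9,408 × 50% = $4,704. Cost to member: $7,304. OOP to date $7,304.
Claim 2 — $175: deductible met; 50% of $175 = $87.50. Cost to member: $87.50. OOP to date $7,391.50.
Claim 3 — $10,450: 50% coinsurance on $10,450 = $5,225. That would push OOP to $12,616.50, over the $11,900 cap, so member pays $11,900 − $7,391.50 = $4,508.50.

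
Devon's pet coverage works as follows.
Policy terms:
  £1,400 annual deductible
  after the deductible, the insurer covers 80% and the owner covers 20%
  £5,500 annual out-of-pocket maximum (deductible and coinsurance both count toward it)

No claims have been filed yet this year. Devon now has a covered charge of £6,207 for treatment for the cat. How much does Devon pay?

£2,361.40

Deductible not yet touched, so the first £1,400 of the bill goes to the deductible.
After the £1,400 deductible portion, £6,207 − £1,400 = £4,807 is subject to coinsurance.
20% of £4,807 = £961.40 falls to the owner.
That puts the owner's cost at £1,400 + £961.40 = £2,361.40 before any cap.
Cumulative spending £0 + £2,361.40 = £2,361.40 stays under the £5,500 maximum.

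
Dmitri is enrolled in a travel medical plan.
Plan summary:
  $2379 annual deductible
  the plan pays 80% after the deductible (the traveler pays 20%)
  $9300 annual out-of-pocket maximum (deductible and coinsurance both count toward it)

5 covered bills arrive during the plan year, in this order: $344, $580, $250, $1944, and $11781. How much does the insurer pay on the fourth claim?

$591.20

Bill 1, $344: entire amount goes to the deductible. Traveler pays $344; OOP now $344. Plan pays $344 − $344 = $0.
Bill 2, $580: all of it applies to the deductible. Traveler pays $580; OOP now $924. Plan pays $580 − $580 = $0.
Bill 3, $250: fully absorbed by the deductible. Cost to traveler: $250. OOP to date $1174. Insurer: $250 − $250 = $0.
Bill 4, $1944: $1205 to deductible, leaving $739; coinsurance $739 × 20% = $147.80. Cost to traveler: $1352.80. OOP to date $2526.80. Insurer: $1944 − $1352.80 = $591.20.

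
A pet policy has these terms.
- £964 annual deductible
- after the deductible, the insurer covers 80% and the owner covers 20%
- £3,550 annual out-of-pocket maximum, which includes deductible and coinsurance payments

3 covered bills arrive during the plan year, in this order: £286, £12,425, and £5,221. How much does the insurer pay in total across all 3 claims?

£14,382

Claim 1 (£286): entire amount goes to the deductible. Owner pays £286; OOP now £286. Plan pays £286 − £286 = £0.
Claim 2 (£12,425): deductible takes £678, £11,747 remains; owner's 20% is £2,349.40. Owner pays £3,027.40; OOP now £3,313.40. Plan pays £12,425 − £3,027.40 = £9,397.60.
Claim 3 (£5,221): deductible already satisfied, so owner's share is 20% × £5,221 = £1,044.20. Adding that to £3,313.40 gives £4,357.60, past the £3,550 cap; owner pays only £3,550 − £3,313.40 = £236.60. Insurer: £5,221 − £236.60 = £4,984.40.
Insurer total: £0 + £9,397.60 + £4,984.40 = £14,382.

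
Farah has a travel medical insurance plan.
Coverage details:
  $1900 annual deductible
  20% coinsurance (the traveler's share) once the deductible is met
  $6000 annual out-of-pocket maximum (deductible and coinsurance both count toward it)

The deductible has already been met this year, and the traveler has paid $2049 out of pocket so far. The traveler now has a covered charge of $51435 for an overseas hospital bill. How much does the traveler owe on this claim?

With the deductible met, the entire $51435 is subject to coinsurance.
20% of $51435 = $10287 falls to the traveler.
Adding $10287 to the $2049 already spent would give $12336, which exceeds the $6000 cap; the traveler pays just $6000 − $2049 = $3951.

$3951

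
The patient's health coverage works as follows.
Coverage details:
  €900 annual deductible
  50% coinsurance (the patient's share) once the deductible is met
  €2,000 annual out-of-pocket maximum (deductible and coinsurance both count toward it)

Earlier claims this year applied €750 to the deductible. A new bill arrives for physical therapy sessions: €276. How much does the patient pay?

€750 of the €900 deductible is already met, leaving €150.
That leaves €276 − €150 = €126 for coinsurance.
Coinsurance: €126 × 50% = €63.
So the patient owes €150 + €63 = €213 before any cap.
Total out-of-pocket so far would be €750 + €213 = €963, below the €2,000 cap — no reduction.

€213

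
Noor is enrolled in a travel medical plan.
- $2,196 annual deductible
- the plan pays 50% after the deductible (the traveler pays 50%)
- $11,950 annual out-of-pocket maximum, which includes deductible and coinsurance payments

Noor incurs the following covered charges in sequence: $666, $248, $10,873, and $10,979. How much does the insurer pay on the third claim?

Claim 1 — $666: fully absorbed by the deductible. Traveler owes $666 (running OOP $666). Insurer: $666 − $666 = $0.
Claim 2 — $248: fully absorbed by the deductible. Traveler pays $248; OOP now $914. Plan pays $248 − $248 = $0.
Claim 3 — $10,873: $1,282 finishes the deductible; $9,591 goes to coinsurance; traveler's 50% is $4,795.50. Traveler owes $6,077.50 (running OOP $6,991.50). Plan pays $10,873 − $6,077.50 = $4,795.50.

$4,795.50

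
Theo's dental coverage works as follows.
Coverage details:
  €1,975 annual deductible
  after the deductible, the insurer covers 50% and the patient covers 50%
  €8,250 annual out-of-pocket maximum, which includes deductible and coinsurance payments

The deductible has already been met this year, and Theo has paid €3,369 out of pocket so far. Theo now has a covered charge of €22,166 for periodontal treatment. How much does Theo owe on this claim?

€4,881

The deductible is already satisfied, so the full bill goes to coinsurance.
Patient's 50% share of €22,166 is €11,083.
Adding €11,083 to the €3,369 already spent would give €14,452, which exceeds the €8,250 cap; the patient pays just €8,250 − €3,369 = €4,881.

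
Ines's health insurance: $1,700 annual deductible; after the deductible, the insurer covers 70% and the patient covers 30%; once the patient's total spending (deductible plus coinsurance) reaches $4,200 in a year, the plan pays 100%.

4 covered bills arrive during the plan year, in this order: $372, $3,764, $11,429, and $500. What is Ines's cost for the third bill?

$1,769.20

Claim 1 — $372: entire amount goes to the deductible. Patient pays $372; OOP now $372.
Claim 2 — $3,764: $1,328 to deductible, leaving $2,436; patient's 30% is $730.80. Cost to patient: $2,058.80. OOP to date $2,430.80.
Claim 3 — $11,429: 30% coinsurance on $11,429 = $3,428.70. Adding that to $2,430.80 gives $5,859.50, past the $4,200 cap; patient pays only $4,200 − $2,430.80 = $1,769.20.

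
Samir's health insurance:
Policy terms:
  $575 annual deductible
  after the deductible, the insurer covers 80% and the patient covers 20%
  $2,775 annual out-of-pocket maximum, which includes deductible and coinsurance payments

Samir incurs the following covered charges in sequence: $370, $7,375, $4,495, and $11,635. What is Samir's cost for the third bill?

#1 ($370): all of it applies to the deductible. Patient owes $370 (running OOP $370).
#2 ($7,375): $205 finishes the deductible; $7,170 goes to coinsurance; patient's 20% is $1,434. Cost to patient: $1,639. OOP to date $2,009.
#3 ($4,495): deductible met; 20% of $4,495 = $899. OOP would hit $2,908 > $2,775, so the cap limits the patient to $2,775 − $2,009 = $766.

$766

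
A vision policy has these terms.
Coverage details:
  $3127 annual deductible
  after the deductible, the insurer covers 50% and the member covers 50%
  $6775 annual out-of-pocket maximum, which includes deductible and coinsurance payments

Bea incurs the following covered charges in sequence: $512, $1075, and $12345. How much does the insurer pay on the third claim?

$7157

#1 ($512): all of it applies to the deductible. Member owes $512 (running OOP $512). Insurer: $512 − $512 = $0.
#2 ($1075): all of it applies to the deductible. Member pays $1075; OOP now $1587. Plan pays $1075 − $1075 = $0.
#3 ($12345): deductible takes $1540, $10805 remains; coinsurance $10805 × 50% = $5402.50. Deductible plus coinsurance: $1540 + $5402.50 = $6942.50. OOP would hit $8529.50 > $6775, so the cap limits the member to $6775 − $1587 = $5188. Insurer: $12345 − $5188 = $7157.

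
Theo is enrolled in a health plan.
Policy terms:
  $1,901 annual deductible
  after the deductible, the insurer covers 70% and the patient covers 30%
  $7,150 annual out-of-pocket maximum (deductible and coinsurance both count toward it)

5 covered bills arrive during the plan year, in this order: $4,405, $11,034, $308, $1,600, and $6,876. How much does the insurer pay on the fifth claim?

Bill 1, $4,405: deductible takes $1,901, $2,504 remains; patient's 30% is $751.20. Cost to patient: $2,652.20. OOP to date $2,652.20. Insurer: $4,405 − $2,652.20 = $1,752.80.
Bill 2, $11,034: deductible already satisfied, so patient's share is 30% × $11,034 = $3,310.20. Cost to patient: $3,310.20. OOP to date $5,962.40. Insurer: $11,034 − $3,310.20 = $7,723.80.
Bill 3, $308: 30% coinsurance on $308 = $92.40. Cost to patient: $92.40. OOP to date $6,054.80. Plan pays $308 − $92.40 = $215.60.
Bill 4, $1,600: 30% coinsurance on $1,600 = $480. Patient pays $480; OOP now $6,534.80. Plan pays $1,600 − $480 = $1,120.
Bill 5, $6,876: 30% coinsurance on $6,876 = $2,062.80. OOP would hit $8,597.60 > $7,150, so the cap limits the patient to $7,150 − $6,534.80 = $615.20. Insurer: $6,876 − $615.20 = $6,260.80.

$6,260.80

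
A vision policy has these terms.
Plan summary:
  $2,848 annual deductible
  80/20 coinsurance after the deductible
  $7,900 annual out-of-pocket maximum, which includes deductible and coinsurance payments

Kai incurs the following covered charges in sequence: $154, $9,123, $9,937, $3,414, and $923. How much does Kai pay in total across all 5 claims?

$6,988.60

Claim 1 ($154): entire amount goes to the deductible. Member owes $154 (running OOP $154).
Claim 2 ($9,123): deductible takes $2,694, $6,429 remains; coinsurance $6,429 × 20% = $1,285.80. Cost to member: $3,979.80. OOP to date $4,133.80.
Claim 3 ($9,937): deductible met; 20% of $9,937 = $1,987.40. Member owes $1,987.40 (running OOP $6,121.20).
Claim 4 ($3,414): deductible met; 20% of $3,414 = $682.80. Member pays $682.80; OOP now $6,804.
Claim 5 ($923): deductible met; 20% of $923 = $184.60. Cost to member: $184.60. OOP to date $6,988.60.
Summing the member's payments: $154 + $3,979.80 + $1,987.40 + $682.80 + $184.60 = $6,988.60.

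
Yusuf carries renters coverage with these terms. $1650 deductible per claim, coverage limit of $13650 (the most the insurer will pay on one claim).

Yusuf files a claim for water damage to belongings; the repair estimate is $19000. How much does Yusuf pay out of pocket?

$5350

Subtract the deductible: $19000 − $1650 = $17350.
The $13650 per-incident cap binds; insurer pays $13650.
Tenant's share is the uncovered remainder: $19000 − $13650 = $5350.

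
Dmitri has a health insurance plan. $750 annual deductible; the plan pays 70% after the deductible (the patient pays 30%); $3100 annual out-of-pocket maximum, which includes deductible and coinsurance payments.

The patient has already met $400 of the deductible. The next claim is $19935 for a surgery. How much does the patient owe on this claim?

$2700

Remaining deductible: $750 − $400 = $350.
After the $350 deductible portion, $19935 − $350 = $19585 is subject to coinsurance.
Coinsurance: $19585 × 30% = $5875.50.
That puts the patient's cost at $350 + $5875.50 = $6225.50 before any cap.
That would bring total out-of-pocket to $6625.50, past the $3100 cap. The patient is capped at $3100 − $400 = $2700 on this claim.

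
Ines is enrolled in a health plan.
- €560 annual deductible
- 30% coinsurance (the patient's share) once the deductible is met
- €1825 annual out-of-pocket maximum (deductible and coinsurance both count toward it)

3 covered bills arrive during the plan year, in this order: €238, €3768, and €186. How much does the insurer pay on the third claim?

Bill 1, €238: all of it applies to the deductible. Cost to patient: €238. OOP to date €238. Plan pays €238 − €238 = €0.
Bill 2, €3768: €322 to deductible, leaving €3446; coinsurance €3446 × 30% = €1033.80. Patient pays €1355.80; OOP now €1593.80. Plan pays €3768 − €1355.80 = €2412.20.
Bill 3, €186: deductible already satisfied, so patient's share is 30% × €186 = €55.80. Cost to patient: €55.80. OOP to date €1649.60. Plan pays €186 − €55.80 = €130.20.

€130.20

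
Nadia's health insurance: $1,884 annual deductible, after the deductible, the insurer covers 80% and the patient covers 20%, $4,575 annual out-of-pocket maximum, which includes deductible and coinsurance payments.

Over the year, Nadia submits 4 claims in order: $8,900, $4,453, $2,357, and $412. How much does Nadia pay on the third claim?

Bill 1, $8,900: $1,884 to deductible, leaving $7,016; 20% of $7,016 = $1,403.20. Cost to patient: $3,287.20. OOP to date $3,287.20.
Bill 2, $4,453: deductible met; 20% of $4,453 = $890.60. Patient pays $890.60; OOP now $4,177.80.
Bill 3, $2,357: 20% coinsurance on $2,357 = $471.40. OOP would hit $4,649.20 > $4,575, so the cap limits the patient to $4,575 − $4,177.80 = $397.20.

$397.20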